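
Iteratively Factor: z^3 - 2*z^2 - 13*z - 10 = (z - 5)*(z^2 + 3*z + 2) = (z - 5)*(z + 2)*(z + 1)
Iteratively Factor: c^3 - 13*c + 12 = (c - 3)*(c^2 + 3*c - 4) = (c - 3)*(c + 4)*(c - 1)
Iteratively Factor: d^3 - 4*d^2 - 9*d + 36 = (d - 3)*(d^2 - d - 12) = (d - 3)*(d + 3)*(d - 4)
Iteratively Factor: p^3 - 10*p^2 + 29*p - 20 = (p - 5)*(p^2 - 5*p + 4) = (p - 5)*(p - 1)*(p - 4)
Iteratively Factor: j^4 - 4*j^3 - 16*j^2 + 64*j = (j - 4)*(j^3 - 16*j) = j*(j - 4)*(j^2 - 16) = j*(j - 4)^2*(j + 4)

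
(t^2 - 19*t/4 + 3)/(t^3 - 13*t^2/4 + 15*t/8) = 2*(t - 4)/(t*(2*t - 5))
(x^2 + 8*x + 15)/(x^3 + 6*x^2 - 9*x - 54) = (x + 5)/(x^2 + 3*x - 18)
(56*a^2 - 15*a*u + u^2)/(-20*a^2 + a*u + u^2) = (56*a^2 - 15*a*u + u^2)/(-20*a^2 + a*u + u^2)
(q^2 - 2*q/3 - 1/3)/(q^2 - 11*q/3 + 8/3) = (3*q + 1)/(3*q - 8)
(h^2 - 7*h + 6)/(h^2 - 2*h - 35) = (-h^2 + 7*h - 6)/(-h^2 + 2*h + 35)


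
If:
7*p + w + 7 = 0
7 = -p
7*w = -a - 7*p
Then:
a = -245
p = -7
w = 42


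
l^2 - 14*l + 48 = (l - 8)*(l - 6)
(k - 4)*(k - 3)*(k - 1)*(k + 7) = k^4 - k^3 - 37*k^2 + 121*k - 84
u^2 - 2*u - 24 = (u - 6)*(u + 4)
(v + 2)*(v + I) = v^2 + 2*v + I*v + 2*I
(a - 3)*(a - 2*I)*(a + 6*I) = a^3 - 3*a^2 + 4*I*a^2 + 12*a - 12*I*a - 36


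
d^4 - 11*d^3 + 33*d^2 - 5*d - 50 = (d - 5)^2*(d - 2)*(d + 1)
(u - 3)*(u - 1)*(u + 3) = u^3 - u^2 - 9*u + 9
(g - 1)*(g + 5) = g^2 + 4*g - 5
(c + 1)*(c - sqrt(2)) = c^2 - sqrt(2)*c + c - sqrt(2)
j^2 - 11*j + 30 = (j - 6)*(j - 5)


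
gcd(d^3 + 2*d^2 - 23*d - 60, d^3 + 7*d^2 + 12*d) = d^2 + 7*d + 12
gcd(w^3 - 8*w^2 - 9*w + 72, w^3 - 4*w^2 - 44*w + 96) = w - 8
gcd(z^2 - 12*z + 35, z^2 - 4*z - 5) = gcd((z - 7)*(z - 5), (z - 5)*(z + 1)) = z - 5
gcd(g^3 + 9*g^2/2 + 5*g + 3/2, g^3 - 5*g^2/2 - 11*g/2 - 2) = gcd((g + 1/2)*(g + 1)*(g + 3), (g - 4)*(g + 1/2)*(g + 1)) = g^2 + 3*g/2 + 1/2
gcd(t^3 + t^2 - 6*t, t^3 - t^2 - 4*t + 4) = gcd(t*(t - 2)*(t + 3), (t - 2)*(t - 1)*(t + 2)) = t - 2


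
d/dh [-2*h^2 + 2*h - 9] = 2 - 4*h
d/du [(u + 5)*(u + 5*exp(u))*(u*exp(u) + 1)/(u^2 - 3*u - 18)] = (-(u + 5)*(u + 5*exp(u))*(2*u - 3)*(u*exp(u) + 1) + (-u^2 + 3*u + 18)*(-(u + 1)*(u + 5)*(u + 5*exp(u))*exp(u) - (u + 5)*(u*exp(u) + 1)*(5*exp(u) + 1) - (u + 5*exp(u))*(u*exp(u) + 1)))/(-u^2 + 3*u + 18)^2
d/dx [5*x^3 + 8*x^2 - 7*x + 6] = 15*x^2 + 16*x - 7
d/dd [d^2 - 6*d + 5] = 2*d - 6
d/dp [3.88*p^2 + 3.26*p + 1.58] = 7.76*p + 3.26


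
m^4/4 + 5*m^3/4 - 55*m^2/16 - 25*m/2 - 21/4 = (m/4 + 1/2)*(m - 7/2)*(m + 1/2)*(m + 6)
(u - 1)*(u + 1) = u^2 - 1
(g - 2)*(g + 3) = g^2 + g - 6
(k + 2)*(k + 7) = k^2 + 9*k + 14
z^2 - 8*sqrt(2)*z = z*(z - 8*sqrt(2))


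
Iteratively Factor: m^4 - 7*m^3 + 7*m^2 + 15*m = (m - 5)*(m^3 - 2*m^2 - 3*m) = (m - 5)*(m + 1)*(m^2 - 3*m) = (m - 5)*(m - 3)*(m + 1)*(m)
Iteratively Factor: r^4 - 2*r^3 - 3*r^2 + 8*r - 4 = (r - 1)*(r^3 - r^2 - 4*r + 4) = (r - 1)*(r + 2)*(r^2 - 3*r + 2) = (r - 1)^2*(r + 2)*(r - 2)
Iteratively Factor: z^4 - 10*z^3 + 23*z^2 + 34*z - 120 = (z + 2)*(z^3 - 12*z^2 + 47*z - 60) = (z - 5)*(z + 2)*(z^2 - 7*z + 12) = (z - 5)*(z - 4)*(z + 2)*(z - 3)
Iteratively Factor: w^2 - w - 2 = (w - 2)*(w + 1)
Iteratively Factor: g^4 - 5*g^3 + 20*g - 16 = (g - 1)*(g^3 - 4*g^2 - 4*g + 16) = (g - 1)*(g + 2)*(g^2 - 6*g + 8) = (g - 4)*(g - 1)*(g + 2)*(g - 2)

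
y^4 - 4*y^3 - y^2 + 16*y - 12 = (y - 3)*(y - 2)*(y - 1)*(y + 2)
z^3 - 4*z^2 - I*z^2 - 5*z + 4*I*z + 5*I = (z - 5)*(z + 1)*(z - I)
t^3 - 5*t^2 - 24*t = t*(t - 8)*(t + 3)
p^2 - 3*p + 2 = (p - 2)*(p - 1)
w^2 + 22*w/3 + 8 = (w + 4/3)*(w + 6)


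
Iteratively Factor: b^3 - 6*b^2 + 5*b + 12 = (b - 3)*(b^2 - 3*b - 4) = (b - 3)*(b + 1)*(b - 4)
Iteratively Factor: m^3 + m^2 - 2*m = (m + 2)*(m^2 - m) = m*(m + 2)*(m - 1)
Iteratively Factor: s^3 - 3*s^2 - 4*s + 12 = (s + 2)*(s^2 - 5*s + 6) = (s - 3)*(s + 2)*(s - 2)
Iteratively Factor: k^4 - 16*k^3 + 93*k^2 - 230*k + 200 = (k - 5)*(k^3 - 11*k^2 + 38*k - 40) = (k - 5)*(k - 2)*(k^2 - 9*k + 20) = (k - 5)*(k - 4)*(k - 2)*(k - 5)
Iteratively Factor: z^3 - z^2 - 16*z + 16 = (z - 4)*(z^2 + 3*z - 4) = (z - 4)*(z + 4)*(z - 1)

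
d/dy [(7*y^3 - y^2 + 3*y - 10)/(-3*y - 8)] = (-42*y^3 - 165*y^2 + 16*y - 54)/(9*y^2 + 48*y + 64)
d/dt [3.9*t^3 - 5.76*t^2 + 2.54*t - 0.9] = 11.7*t^2 - 11.52*t + 2.54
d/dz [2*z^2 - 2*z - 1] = 4*z - 2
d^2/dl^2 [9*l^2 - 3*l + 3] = 18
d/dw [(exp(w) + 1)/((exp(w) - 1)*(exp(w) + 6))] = (-exp(2*w) - 2*exp(w) - 11)*exp(w)/(exp(4*w) + 10*exp(3*w) + 13*exp(2*w) - 60*exp(w) + 36)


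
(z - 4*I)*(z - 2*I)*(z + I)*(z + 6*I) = z^4 + I*z^3 + 28*z^2 - 20*I*z + 48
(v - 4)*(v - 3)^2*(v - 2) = v^4 - 12*v^3 + 53*v^2 - 102*v + 72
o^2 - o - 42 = (o - 7)*(o + 6)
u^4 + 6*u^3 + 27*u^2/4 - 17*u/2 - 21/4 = (u - 1)*(u + 1/2)*(u + 3)*(u + 7/2)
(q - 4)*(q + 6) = q^2 + 2*q - 24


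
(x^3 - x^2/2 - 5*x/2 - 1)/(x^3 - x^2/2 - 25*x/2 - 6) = (x^2 - x - 2)/(x^2 - x - 12)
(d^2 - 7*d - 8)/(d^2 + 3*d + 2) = (d - 8)/(d + 2)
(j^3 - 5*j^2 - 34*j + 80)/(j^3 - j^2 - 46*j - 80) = (j - 2)/(j + 2)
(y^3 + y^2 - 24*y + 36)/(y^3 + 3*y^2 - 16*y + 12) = (y - 3)/(y - 1)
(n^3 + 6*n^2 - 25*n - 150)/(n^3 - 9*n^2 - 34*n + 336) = (n^2 - 25)/(n^2 - 15*n + 56)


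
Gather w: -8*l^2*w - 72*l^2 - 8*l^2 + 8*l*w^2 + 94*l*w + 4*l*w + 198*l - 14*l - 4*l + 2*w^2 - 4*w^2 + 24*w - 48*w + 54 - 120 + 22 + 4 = -80*l^2 + 180*l + w^2*(8*l - 2) + w*(-8*l^2 + 98*l - 24) - 40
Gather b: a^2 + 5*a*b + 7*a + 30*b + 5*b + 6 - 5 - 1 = a^2 + 7*a + b*(5*a + 35)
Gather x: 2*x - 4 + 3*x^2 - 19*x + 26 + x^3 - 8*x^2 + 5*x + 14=x^3 - 5*x^2 - 12*x + 36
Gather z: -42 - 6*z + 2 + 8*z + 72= 2*z + 32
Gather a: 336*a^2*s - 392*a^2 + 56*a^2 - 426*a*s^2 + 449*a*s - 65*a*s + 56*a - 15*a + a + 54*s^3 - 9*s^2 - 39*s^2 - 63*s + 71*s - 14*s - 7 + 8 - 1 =a^2*(336*s - 336) + a*(-426*s^2 + 384*s + 42) + 54*s^3 - 48*s^2 - 6*s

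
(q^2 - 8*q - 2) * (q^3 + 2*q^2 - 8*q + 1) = q^5 - 6*q^4 - 26*q^3 + 61*q^2 + 8*q - 2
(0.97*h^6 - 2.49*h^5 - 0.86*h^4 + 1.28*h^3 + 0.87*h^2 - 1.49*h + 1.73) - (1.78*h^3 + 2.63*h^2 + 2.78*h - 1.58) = 0.97*h^6 - 2.49*h^5 - 0.86*h^4 - 0.5*h^3 - 1.76*h^2 - 4.27*h + 3.31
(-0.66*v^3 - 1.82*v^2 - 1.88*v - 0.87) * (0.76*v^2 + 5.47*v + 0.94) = -0.5016*v^5 - 4.9934*v^4 - 12.0046*v^3 - 12.6556*v^2 - 6.5261*v - 0.8178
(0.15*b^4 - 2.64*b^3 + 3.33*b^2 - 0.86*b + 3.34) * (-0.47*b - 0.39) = -0.0705*b^5 + 1.1823*b^4 - 0.5355*b^3 - 0.8945*b^2 - 1.2344*b - 1.3026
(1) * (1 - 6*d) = 1 - 6*d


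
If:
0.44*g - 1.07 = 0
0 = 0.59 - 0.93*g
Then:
No Solution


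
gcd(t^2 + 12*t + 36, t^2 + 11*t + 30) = t + 6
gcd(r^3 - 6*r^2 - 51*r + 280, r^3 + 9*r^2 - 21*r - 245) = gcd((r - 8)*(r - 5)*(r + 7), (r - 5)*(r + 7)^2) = r^2 + 2*r - 35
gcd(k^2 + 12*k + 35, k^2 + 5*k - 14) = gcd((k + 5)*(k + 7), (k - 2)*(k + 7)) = k + 7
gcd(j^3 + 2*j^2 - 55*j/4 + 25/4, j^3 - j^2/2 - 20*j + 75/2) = j^2 + 5*j/2 - 25/2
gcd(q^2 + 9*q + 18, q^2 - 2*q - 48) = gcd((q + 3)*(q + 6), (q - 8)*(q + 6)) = q + 6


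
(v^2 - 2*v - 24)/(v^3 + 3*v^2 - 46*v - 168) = (v - 6)/(v^2 - v - 42)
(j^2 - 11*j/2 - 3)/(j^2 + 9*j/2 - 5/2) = (2*j^2 - 11*j - 6)/(2*j^2 + 9*j - 5)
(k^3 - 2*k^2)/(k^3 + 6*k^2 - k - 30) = k^2/(k^2 + 8*k + 15)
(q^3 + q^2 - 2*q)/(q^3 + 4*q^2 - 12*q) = (q^2 + q - 2)/(q^2 + 4*q - 12)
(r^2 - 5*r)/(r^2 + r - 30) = r/(r + 6)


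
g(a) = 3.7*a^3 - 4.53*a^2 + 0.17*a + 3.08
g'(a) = 11.1*a^2 - 9.06*a + 0.17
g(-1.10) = -7.51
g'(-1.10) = 23.57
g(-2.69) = -102.18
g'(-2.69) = 104.86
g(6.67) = 900.62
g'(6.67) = 433.57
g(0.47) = 2.54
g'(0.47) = -1.64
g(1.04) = 2.52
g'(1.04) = 2.75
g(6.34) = 764.98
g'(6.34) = 388.90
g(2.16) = 19.60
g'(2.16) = 32.39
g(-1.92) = -40.13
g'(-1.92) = 58.48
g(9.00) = 2334.98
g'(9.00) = 817.73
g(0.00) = 3.08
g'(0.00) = 0.17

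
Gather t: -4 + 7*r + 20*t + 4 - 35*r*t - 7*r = t*(20 - 35*r)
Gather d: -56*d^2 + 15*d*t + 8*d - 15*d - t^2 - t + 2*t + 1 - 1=-56*d^2 + d*(15*t - 7) - t^2 + t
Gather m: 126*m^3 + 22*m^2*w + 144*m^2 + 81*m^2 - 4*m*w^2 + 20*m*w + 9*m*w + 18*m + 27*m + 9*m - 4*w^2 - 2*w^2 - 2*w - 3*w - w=126*m^3 + m^2*(22*w + 225) + m*(-4*w^2 + 29*w + 54) - 6*w^2 - 6*w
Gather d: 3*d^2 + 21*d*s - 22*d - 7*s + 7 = 3*d^2 + d*(21*s - 22) - 7*s + 7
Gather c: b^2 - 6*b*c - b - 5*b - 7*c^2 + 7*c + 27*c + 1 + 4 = b^2 - 6*b - 7*c^2 + c*(34 - 6*b) + 5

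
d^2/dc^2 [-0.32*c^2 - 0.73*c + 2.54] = -0.640000000000000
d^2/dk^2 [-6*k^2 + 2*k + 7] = -12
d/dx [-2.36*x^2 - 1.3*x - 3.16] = -4.72*x - 1.3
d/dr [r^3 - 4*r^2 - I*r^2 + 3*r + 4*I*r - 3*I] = 3*r^2 - 8*r - 2*I*r + 3 + 4*I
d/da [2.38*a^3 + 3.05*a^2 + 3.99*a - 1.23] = 7.14*a^2 + 6.1*a + 3.99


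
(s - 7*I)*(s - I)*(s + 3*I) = s^3 - 5*I*s^2 + 17*s - 21*I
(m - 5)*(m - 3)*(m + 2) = m^3 - 6*m^2 - m + 30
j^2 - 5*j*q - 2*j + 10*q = (j - 2)*(j - 5*q)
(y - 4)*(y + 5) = y^2 + y - 20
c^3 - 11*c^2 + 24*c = c*(c - 8)*(c - 3)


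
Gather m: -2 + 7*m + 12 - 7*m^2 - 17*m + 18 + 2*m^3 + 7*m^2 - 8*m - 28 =2*m^3 - 18*m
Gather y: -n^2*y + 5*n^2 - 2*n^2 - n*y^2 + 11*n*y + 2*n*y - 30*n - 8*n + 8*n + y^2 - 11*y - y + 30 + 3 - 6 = 3*n^2 - 30*n + y^2*(1 - n) + y*(-n^2 + 13*n - 12) + 27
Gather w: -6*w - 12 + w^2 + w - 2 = w^2 - 5*w - 14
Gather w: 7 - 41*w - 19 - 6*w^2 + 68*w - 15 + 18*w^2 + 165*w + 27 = 12*w^2 + 192*w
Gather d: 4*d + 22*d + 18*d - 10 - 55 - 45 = 44*d - 110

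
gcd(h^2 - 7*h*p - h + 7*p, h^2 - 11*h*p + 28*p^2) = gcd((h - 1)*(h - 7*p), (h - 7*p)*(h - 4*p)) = -h + 7*p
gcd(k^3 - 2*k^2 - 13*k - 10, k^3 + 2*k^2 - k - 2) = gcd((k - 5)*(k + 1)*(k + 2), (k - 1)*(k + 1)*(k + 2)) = k^2 + 3*k + 2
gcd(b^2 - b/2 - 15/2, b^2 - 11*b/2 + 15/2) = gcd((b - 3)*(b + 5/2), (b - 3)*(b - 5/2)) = b - 3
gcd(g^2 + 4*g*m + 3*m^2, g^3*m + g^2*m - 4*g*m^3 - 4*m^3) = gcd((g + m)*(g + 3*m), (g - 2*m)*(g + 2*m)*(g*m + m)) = 1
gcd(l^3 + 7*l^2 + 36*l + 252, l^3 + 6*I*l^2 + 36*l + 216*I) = l^2 + 36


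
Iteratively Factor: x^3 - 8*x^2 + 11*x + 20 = (x + 1)*(x^2 - 9*x + 20) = (x - 4)*(x + 1)*(x - 5)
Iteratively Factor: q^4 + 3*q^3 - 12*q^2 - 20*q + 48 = (q - 2)*(q^3 + 5*q^2 - 2*q - 24) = (q - 2)*(q + 3)*(q^2 + 2*q - 8) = (q - 2)^2*(q + 3)*(q + 4)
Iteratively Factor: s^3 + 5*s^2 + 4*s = (s + 4)*(s^2 + s) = (s + 1)*(s + 4)*(s)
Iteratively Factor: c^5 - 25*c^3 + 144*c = (c + 3)*(c^4 - 3*c^3 - 16*c^2 + 48*c) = (c - 3)*(c + 3)*(c^3 - 16*c) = (c - 3)*(c + 3)*(c + 4)*(c^2 - 4*c) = c*(c - 3)*(c + 3)*(c + 4)*(c - 4)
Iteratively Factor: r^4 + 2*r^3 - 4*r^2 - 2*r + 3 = (r + 1)*(r^3 + r^2 - 5*r + 3) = (r - 1)*(r + 1)*(r^2 + 2*r - 3) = (r - 1)*(r + 1)*(r + 3)*(r - 1)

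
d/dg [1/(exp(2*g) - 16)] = -2*exp(2*g)/(exp(2*g) - 16)^2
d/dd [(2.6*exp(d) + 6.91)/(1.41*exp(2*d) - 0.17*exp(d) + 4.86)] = (-3.666*exp(2*d) - 19.4862*exp(d) + 13.8107)*exp(d)/(1.9881*exp(4*d) - 0.4794*exp(3*d) + 13.7341*exp(2*d) - 1.6524*exp(d) + 23.6196)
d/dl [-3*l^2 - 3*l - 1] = -6*l - 3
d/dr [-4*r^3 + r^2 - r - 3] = -12*r^2 + 2*r - 1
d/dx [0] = 0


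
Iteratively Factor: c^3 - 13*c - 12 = (c - 4)*(c^2 + 4*c + 3) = (c - 4)*(c + 1)*(c + 3)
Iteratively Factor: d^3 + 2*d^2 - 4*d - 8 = (d + 2)*(d^2 - 4) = (d + 2)^2*(d - 2)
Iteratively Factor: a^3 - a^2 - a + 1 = (a - 1)*(a^2 - 1) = (a - 1)^2*(a + 1)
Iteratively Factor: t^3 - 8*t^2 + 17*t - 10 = (t - 5)*(t^2 - 3*t + 2) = (t - 5)*(t - 2)*(t - 1)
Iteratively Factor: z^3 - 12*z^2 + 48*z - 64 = (z - 4)*(z^2 - 8*z + 16) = (z - 4)^2*(z - 4)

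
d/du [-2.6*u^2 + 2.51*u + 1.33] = 2.51 - 5.2*u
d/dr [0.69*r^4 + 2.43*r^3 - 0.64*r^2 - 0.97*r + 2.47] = 2.76*r^3 + 7.29*r^2 - 1.28*r - 0.97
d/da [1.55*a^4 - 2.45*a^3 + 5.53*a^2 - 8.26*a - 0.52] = 6.2*a^3 - 7.35*a^2 + 11.06*a - 8.26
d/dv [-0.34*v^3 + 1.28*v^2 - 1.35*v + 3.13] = -1.02*v^2 + 2.56*v - 1.35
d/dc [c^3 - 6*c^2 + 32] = 3*c*(c - 4)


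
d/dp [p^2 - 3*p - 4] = 2*p - 3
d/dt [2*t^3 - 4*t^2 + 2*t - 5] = 6*t^2 - 8*t + 2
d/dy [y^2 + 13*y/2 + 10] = 2*y + 13/2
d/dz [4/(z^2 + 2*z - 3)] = 8*(-z - 1)/(z^2 + 2*z - 3)^2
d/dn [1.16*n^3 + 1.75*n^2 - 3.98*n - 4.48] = 3.48*n^2 + 3.5*n - 3.98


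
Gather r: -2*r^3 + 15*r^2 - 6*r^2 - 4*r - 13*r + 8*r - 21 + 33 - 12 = -2*r^3 + 9*r^2 - 9*r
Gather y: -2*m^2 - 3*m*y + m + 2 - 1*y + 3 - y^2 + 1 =-2*m^2 + m - y^2 + y*(-3*m - 1) + 6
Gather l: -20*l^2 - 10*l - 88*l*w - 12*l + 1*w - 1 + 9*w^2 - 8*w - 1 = -20*l^2 + l*(-88*w - 22) + 9*w^2 - 7*w - 2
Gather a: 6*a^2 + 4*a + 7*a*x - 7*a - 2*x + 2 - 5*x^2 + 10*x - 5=6*a^2 + a*(7*x - 3) - 5*x^2 + 8*x - 3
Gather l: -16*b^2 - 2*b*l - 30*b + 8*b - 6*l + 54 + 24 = -16*b^2 - 22*b + l*(-2*b - 6) + 78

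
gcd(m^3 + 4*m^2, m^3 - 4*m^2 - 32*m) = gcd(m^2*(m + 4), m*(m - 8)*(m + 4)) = m^2 + 4*m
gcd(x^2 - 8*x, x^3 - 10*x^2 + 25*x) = x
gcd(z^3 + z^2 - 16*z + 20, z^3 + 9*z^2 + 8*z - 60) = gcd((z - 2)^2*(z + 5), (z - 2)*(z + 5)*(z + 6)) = z^2 + 3*z - 10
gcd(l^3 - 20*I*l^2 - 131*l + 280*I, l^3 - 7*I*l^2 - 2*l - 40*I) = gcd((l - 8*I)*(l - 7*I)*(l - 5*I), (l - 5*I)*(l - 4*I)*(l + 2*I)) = l - 5*I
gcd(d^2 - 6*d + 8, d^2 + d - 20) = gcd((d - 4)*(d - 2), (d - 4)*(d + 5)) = d - 4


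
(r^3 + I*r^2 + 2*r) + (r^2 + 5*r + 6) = r^3 + r^2 + I*r^2 + 7*r + 6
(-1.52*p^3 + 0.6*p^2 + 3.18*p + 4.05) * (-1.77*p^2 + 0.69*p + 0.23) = 2.6904*p^5 - 2.1108*p^4 - 5.5642*p^3 - 4.8363*p^2 + 3.5259*p + 0.9315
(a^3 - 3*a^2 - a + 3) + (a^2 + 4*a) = a^3 - 2*a^2 + 3*a + 3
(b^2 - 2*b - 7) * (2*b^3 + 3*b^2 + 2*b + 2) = 2*b^5 - b^4 - 18*b^3 - 23*b^2 - 18*b - 14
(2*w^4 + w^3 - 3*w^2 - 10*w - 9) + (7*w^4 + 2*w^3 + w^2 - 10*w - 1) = 9*w^4 + 3*w^3 - 2*w^2 - 20*w - 10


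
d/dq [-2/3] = 0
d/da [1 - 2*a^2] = -4*a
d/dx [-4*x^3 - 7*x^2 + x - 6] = -12*x^2 - 14*x + 1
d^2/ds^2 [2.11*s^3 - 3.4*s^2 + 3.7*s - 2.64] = 12.66*s - 6.8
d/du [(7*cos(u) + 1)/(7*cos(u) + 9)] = -56*sin(u)/(7*cos(u) + 9)^2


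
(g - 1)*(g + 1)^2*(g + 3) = g^4 + 4*g^3 + 2*g^2 - 4*g - 3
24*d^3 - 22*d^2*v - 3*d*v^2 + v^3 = (-6*d + v)*(-d + v)*(4*d + v)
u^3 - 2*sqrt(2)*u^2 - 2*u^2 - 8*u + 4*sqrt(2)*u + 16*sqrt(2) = (u - 4)*(u + 2)*(u - 2*sqrt(2))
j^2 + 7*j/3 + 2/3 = (j + 1/3)*(j + 2)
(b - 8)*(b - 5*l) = b^2 - 5*b*l - 8*b + 40*l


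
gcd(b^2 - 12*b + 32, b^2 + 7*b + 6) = 1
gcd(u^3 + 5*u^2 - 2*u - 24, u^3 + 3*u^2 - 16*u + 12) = u - 2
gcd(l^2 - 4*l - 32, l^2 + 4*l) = l + 4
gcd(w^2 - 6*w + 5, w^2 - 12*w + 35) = w - 5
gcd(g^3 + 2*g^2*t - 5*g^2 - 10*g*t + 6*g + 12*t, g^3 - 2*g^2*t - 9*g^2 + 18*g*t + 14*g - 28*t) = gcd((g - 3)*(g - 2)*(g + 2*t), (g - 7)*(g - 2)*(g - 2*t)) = g - 2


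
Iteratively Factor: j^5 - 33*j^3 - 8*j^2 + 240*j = (j + 4)*(j^4 - 4*j^3 - 17*j^2 + 60*j) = (j - 5)*(j + 4)*(j^3 + j^2 - 12*j) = (j - 5)*(j + 4)^2*(j^2 - 3*j) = (j - 5)*(j - 3)*(j + 4)^2*(j)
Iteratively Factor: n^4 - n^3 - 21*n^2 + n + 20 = (n + 4)*(n^3 - 5*n^2 - n + 5) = (n - 1)*(n + 4)*(n^2 - 4*n - 5) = (n - 1)*(n + 1)*(n + 4)*(n - 5)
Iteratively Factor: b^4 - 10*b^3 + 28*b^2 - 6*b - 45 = (b - 3)*(b^3 - 7*b^2 + 7*b + 15) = (b - 5)*(b - 3)*(b^2 - 2*b - 3) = (b - 5)*(b - 3)*(b + 1)*(b - 3)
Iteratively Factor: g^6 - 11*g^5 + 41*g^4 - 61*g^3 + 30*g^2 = (g - 2)*(g^5 - 9*g^4 + 23*g^3 - 15*g^2) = (g - 5)*(g - 2)*(g^4 - 4*g^3 + 3*g^2) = g*(g - 5)*(g - 2)*(g^3 - 4*g^2 + 3*g) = g^2*(g - 5)*(g - 2)*(g^2 - 4*g + 3) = g^2*(g - 5)*(g - 2)*(g - 1)*(g - 3)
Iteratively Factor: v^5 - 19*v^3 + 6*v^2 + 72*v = (v - 3)*(v^4 + 3*v^3 - 10*v^2 - 24*v) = (v - 3)*(v + 2)*(v^3 + v^2 - 12*v) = v*(v - 3)*(v + 2)*(v^2 + v - 12) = v*(v - 3)^2*(v + 2)*(v + 4)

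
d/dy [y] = 1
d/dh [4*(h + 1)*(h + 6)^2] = 4*(h + 6)*(3*h + 8)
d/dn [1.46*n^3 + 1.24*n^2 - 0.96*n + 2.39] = 4.38*n^2 + 2.48*n - 0.96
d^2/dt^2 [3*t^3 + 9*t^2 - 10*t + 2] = 18*t + 18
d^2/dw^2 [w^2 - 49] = 2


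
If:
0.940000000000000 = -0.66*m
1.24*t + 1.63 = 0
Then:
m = -1.42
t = -1.31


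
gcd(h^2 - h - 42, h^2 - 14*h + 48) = 1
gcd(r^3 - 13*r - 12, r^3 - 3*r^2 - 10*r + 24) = r^2 - r - 12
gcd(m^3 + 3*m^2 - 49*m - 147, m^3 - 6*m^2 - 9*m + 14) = m - 7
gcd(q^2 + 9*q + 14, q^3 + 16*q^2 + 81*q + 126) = q + 7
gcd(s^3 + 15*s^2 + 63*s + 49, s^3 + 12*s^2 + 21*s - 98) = s^2 + 14*s + 49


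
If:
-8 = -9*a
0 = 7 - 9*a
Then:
No Solution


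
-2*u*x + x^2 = x*(-2*u + x)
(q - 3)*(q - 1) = q^2 - 4*q + 3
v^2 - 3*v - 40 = (v - 8)*(v + 5)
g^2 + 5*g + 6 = (g + 2)*(g + 3)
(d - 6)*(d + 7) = d^2 + d - 42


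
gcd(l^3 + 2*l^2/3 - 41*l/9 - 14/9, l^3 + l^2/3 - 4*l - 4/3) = l^2 - 5*l/3 - 2/3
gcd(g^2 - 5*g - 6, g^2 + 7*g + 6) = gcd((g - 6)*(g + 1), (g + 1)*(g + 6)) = g + 1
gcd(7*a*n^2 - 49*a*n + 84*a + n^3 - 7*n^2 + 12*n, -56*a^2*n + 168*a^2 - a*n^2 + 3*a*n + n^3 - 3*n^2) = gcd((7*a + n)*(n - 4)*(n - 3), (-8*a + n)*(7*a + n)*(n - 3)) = 7*a*n - 21*a + n^2 - 3*n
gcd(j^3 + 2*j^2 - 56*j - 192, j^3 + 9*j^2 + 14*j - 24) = j^2 + 10*j + 24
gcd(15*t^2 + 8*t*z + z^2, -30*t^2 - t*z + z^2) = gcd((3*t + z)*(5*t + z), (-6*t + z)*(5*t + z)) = 5*t + z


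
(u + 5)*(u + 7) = u^2 + 12*u + 35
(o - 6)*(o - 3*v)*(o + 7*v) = o^3 + 4*o^2*v - 6*o^2 - 21*o*v^2 - 24*o*v + 126*v^2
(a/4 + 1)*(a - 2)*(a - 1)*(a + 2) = a^4/4 + 3*a^3/4 - 2*a^2 - 3*a + 4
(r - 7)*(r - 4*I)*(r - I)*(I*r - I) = I*r^4 + 5*r^3 - 8*I*r^3 - 40*r^2 + 3*I*r^2 + 35*r + 32*I*r - 28*I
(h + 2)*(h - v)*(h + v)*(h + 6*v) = h^4 + 6*h^3*v + 2*h^3 - h^2*v^2 + 12*h^2*v - 6*h*v^3 - 2*h*v^2 - 12*v^3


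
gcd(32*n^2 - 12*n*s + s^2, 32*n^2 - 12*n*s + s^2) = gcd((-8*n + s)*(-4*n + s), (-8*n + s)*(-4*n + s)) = 32*n^2 - 12*n*s + s^2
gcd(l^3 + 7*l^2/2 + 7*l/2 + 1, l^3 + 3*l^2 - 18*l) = 1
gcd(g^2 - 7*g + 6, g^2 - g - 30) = g - 6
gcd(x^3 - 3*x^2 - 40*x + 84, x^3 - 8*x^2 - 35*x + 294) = x^2 - x - 42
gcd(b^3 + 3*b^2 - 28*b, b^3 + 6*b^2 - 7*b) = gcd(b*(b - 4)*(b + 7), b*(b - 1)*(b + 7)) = b^2 + 7*b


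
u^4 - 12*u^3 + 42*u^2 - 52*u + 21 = (u - 7)*(u - 3)*(u - 1)^2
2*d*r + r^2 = r*(2*d + r)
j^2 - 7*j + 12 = (j - 4)*(j - 3)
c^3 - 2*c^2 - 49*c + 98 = (c - 7)*(c - 2)*(c + 7)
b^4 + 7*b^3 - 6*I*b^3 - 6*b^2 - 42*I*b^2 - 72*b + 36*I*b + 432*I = (b - 3)*(b + 4)*(b + 6)*(b - 6*I)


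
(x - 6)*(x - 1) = x^2 - 7*x + 6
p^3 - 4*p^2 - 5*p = p*(p - 5)*(p + 1)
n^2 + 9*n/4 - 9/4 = (n - 3/4)*(n + 3)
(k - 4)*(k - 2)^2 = k^3 - 8*k^2 + 20*k - 16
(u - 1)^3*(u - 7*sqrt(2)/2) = u^4 - 7*sqrt(2)*u^3/2 - 3*u^3 + 3*u^2 + 21*sqrt(2)*u^2/2 - 21*sqrt(2)*u/2 - u + 7*sqrt(2)/2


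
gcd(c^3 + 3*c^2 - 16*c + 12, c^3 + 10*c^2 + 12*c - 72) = c^2 + 4*c - 12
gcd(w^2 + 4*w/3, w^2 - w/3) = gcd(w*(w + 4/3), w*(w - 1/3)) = w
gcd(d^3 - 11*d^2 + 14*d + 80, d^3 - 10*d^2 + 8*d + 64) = d^2 - 6*d - 16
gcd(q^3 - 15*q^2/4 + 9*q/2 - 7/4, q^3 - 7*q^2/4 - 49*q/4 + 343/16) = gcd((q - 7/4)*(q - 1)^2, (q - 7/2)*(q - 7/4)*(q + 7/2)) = q - 7/4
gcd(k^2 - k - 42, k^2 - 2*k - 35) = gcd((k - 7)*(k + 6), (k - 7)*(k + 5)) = k - 7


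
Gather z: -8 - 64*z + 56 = 48 - 64*z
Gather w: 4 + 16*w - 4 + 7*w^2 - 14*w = 7*w^2 + 2*w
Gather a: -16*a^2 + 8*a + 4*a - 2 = -16*a^2 + 12*a - 2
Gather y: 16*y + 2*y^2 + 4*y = 2*y^2 + 20*y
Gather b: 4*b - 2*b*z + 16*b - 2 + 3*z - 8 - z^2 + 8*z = b*(20 - 2*z) - z^2 + 11*z - 10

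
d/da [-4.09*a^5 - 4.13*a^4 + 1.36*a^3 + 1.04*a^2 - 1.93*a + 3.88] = -20.45*a^4 - 16.52*a^3 + 4.08*a^2 + 2.08*a - 1.93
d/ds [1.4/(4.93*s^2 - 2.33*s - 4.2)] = (3.262 - 13.804*s)/(-4.93*s^2 + 2.33*s + 4.2)^2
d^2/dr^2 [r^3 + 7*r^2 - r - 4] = 6*r + 14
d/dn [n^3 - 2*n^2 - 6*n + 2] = 3*n^2 - 4*n - 6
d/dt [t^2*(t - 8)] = t*(3*t - 16)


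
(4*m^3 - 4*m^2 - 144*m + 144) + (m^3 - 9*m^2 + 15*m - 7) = 5*m^3 - 13*m^2 - 129*m + 137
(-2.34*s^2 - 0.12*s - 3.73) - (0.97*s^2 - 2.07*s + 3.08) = -3.31*s^2 + 1.95*s - 6.81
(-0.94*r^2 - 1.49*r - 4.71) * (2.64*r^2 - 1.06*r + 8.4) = -2.4816*r^4 - 2.9372*r^3 - 18.751*r^2 - 7.5234*r - 39.564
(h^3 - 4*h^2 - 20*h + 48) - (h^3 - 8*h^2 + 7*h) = 4*h^2 - 27*h + 48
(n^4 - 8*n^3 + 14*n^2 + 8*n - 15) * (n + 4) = n^5 - 4*n^4 - 18*n^3 + 64*n^2 + 17*n - 60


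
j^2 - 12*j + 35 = (j - 7)*(j - 5)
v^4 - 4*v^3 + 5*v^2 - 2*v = v*(v - 2)*(v - 1)^2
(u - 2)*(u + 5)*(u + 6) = u^3 + 9*u^2 + 8*u - 60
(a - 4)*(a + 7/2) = a^2 - a/2 - 14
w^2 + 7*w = w*(w + 7)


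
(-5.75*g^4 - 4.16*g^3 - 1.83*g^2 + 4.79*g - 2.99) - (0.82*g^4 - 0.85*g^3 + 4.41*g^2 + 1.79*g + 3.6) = -6.57*g^4 - 3.31*g^3 - 6.24*g^2 + 3.0*g - 6.59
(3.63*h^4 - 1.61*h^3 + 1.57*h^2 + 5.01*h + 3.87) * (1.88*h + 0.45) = 6.8244*h^5 - 1.3933*h^4 + 2.2271*h^3 + 10.1253*h^2 + 9.5301*h + 1.7415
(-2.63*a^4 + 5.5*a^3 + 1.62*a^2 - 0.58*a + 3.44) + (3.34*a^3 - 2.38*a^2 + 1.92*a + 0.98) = -2.63*a^4 + 8.84*a^3 - 0.76*a^2 + 1.34*a + 4.42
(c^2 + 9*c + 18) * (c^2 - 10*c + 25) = c^4 - c^3 - 47*c^2 + 45*c + 450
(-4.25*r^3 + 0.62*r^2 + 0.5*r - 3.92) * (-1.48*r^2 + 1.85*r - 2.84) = 6.29*r^5 - 8.7801*r^4 + 12.477*r^3 + 4.9658*r^2 - 8.672*r + 11.1328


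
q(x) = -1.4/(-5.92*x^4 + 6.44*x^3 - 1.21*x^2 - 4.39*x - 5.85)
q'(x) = -1.4*(23.68*x^3 - 19.32*x^2 + 2.42*x + 4.39)/(-5.92*x^4 + 6.44*x^3 - 1.21*x^2 - 4.39*x - 5.85)^2 = (-33.152*x^3 + 27.048*x^2 - 3.388*x - 6.146)/(5.92*x^4 - 6.44*x^3 + 1.21*x^2 + 4.39*x + 5.85)^2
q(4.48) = 0.00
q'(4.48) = -0.00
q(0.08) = 0.23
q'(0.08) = -0.16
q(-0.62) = 0.23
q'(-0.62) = 0.40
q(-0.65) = 0.22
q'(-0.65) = 0.41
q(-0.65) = 0.22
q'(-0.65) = 0.41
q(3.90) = 0.00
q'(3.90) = -0.00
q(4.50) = 0.00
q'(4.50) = -0.00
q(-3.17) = 0.00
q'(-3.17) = 0.00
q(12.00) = 0.00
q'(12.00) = -0.00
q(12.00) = 0.00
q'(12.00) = -0.00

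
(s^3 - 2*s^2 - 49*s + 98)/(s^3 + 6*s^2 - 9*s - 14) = (s - 7)/(s + 1)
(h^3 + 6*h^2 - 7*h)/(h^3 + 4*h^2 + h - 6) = h*(h + 7)/(h^2 + 5*h + 6)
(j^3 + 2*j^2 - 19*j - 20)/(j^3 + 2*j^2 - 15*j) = (j^2 - 3*j - 4)/(j*(j - 3))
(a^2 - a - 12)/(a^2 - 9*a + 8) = (a^2 - a - 12)/(a^2 - 9*a + 8)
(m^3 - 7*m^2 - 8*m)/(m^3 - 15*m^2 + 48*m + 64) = m/(m - 8)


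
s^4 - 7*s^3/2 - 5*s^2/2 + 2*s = s*(s - 4)*(s - 1/2)*(s + 1)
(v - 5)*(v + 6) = v^2 + v - 30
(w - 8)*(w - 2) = w^2 - 10*w + 16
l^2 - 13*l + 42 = (l - 7)*(l - 6)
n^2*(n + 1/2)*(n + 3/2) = n^4 + 2*n^3 + 3*n^2/4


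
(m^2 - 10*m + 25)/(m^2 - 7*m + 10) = (m - 5)/(m - 2)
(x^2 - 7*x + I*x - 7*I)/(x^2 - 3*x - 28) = (x + I)/(x + 4)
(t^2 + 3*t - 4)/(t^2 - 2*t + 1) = (t + 4)/(t - 1)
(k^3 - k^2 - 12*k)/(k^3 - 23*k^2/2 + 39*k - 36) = 2*k*(k + 3)/(2*k^2 - 15*k + 18)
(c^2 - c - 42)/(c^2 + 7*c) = (c^2 - c - 42)/(c*(c + 7))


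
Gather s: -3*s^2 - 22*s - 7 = -3*s^2 - 22*s - 7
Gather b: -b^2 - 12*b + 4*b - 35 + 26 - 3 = -b^2 - 8*b - 12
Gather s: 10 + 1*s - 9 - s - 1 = 0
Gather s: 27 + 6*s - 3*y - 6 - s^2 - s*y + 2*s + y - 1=-s^2 + s*(8 - y) - 2*y + 20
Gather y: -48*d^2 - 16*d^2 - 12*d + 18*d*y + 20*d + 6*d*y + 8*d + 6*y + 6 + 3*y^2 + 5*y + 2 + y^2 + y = -64*d^2 + 16*d + 4*y^2 + y*(24*d + 12) + 8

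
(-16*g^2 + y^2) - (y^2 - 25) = 25 - 16*g^2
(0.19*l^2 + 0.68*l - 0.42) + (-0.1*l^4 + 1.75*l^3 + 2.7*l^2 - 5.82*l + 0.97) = -0.1*l^4 + 1.75*l^3 + 2.89*l^2 - 5.14*l + 0.55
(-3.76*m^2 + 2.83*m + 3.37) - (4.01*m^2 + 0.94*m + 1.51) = -7.77*m^2 + 1.89*m + 1.86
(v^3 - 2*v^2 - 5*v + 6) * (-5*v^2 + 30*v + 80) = -5*v^5 + 40*v^4 + 45*v^3 - 340*v^2 - 220*v + 480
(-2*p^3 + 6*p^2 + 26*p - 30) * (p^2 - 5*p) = -2*p^5 + 16*p^4 - 4*p^3 - 160*p^2 + 150*p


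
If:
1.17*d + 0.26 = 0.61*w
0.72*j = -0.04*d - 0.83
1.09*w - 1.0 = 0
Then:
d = 0.26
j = -1.17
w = 0.92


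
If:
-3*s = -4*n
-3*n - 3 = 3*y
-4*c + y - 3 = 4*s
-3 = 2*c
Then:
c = -3/2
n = 6/19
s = 8/19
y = -25/19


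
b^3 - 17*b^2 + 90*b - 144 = (b - 8)*(b - 6)*(b - 3)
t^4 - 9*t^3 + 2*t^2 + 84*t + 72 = (t - 6)^2*(t + 1)*(t + 2)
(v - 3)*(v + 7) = v^2 + 4*v - 21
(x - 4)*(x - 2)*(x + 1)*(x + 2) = x^4 - 3*x^3 - 8*x^2 + 12*x + 16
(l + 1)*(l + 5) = l^2 + 6*l + 5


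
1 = 1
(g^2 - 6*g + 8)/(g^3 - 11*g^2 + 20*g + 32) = (g - 2)/(g^2 - 7*g - 8)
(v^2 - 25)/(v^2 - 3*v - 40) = (v - 5)/(v - 8)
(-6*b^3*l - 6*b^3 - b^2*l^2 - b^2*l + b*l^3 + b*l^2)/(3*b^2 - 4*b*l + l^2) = b*(-2*b*l - 2*b - l^2 - l)/(b - l)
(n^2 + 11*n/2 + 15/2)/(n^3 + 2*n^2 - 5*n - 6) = (n + 5/2)/(n^2 - n - 2)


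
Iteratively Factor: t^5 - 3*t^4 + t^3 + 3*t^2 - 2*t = (t)*(t^4 - 3*t^3 + t^2 + 3*t - 2) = t*(t - 2)*(t^3 - t^2 - t + 1) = t*(t - 2)*(t + 1)*(t^2 - 2*t + 1) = t*(t - 2)*(t - 1)*(t + 1)*(t - 1)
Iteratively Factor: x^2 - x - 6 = (x + 2)*(x - 3)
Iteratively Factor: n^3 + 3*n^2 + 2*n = (n + 1)*(n^2 + 2*n) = (n + 1)*(n + 2)*(n)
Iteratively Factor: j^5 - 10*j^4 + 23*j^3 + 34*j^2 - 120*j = (j - 3)*(j^4 - 7*j^3 + 2*j^2 + 40*j) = (j - 3)*(j + 2)*(j^3 - 9*j^2 + 20*j) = (j - 4)*(j - 3)*(j + 2)*(j^2 - 5*j) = j*(j - 4)*(j - 3)*(j + 2)*(j - 5)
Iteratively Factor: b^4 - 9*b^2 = (b - 3)*(b^3 + 3*b^2) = (b - 3)*(b + 3)*(b^2) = b*(b - 3)*(b + 3)*(b)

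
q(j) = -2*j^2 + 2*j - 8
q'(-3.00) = 14.00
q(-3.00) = -32.00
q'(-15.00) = 62.00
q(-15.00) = -488.00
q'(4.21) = -14.84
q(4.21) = -35.03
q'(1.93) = -5.72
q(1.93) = -11.59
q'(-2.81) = 13.24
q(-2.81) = -29.41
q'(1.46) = -3.84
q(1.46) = -9.34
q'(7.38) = -27.52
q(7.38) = -102.17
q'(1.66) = -4.64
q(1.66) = -10.19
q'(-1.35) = 7.40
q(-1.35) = -14.34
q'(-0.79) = 5.16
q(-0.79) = -10.83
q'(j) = 2 - 4*j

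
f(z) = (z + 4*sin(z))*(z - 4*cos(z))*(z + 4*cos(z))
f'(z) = (1 - 4*sin(z))*(z + 4*sin(z))*(z - 4*cos(z)) + (z + 4*sin(z))*(z + 4*cos(z))*(4*sin(z) + 1) + (z - 4*cos(z))*(z + 4*cos(z))*(4*cos(z) + 1)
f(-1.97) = -8.28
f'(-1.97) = -43.34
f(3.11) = -20.43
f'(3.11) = 35.78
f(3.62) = 0.88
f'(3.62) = 34.87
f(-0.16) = 12.41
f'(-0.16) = -72.78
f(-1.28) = -1.65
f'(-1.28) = 58.71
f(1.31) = 3.38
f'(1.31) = 56.14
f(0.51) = -29.37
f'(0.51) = -17.48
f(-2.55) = 21.62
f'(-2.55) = -35.95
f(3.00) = -23.82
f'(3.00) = 25.23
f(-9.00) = -721.09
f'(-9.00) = -115.36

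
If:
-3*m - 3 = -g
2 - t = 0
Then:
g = 3*m + 3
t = 2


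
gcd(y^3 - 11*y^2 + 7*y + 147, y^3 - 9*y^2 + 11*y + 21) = y - 7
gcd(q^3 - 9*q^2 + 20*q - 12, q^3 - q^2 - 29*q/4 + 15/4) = 1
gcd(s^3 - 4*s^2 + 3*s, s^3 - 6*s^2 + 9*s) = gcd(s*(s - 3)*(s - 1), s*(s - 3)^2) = s^2 - 3*s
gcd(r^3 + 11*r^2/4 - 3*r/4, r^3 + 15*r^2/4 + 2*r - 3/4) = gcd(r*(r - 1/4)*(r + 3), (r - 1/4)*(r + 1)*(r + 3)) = r^2 + 11*r/4 - 3/4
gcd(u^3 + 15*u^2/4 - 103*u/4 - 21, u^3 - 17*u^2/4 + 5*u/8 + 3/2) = u - 4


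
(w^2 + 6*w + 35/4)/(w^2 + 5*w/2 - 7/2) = (w + 5/2)/(w - 1)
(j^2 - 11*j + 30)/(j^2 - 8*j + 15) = (j - 6)/(j - 3)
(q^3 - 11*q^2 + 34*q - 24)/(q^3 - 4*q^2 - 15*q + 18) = (q - 4)/(q + 3)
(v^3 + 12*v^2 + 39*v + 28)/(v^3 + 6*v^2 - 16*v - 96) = (v^2 + 8*v + 7)/(v^2 + 2*v - 24)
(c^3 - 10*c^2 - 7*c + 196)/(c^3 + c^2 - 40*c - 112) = (c - 7)/(c + 4)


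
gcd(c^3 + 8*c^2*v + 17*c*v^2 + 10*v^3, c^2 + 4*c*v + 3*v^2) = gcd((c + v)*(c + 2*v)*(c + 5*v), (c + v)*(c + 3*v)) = c + v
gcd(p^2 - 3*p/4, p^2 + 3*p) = p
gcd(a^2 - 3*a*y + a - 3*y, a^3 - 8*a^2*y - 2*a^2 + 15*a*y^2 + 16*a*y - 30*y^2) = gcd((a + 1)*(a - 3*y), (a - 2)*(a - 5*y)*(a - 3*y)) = -a + 3*y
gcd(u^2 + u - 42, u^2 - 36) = u - 6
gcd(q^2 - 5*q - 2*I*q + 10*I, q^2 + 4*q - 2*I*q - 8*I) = q - 2*I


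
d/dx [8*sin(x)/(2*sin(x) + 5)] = 40*cos(x)/(2*sin(x) + 5)^2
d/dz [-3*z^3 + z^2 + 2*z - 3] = -9*z^2 + 2*z + 2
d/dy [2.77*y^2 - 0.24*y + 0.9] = 5.54*y - 0.24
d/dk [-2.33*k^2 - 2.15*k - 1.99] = -4.66*k - 2.15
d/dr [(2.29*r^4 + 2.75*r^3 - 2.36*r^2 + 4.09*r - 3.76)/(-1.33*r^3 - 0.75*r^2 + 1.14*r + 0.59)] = (-3.0457*r^6 - 3.435*r^5 + 2.6305*r^4 + 22.5538*r^3 - 9.7578*r^2 - 8.4248*r + 6.6995)/(1.7689*r^6 + 1.995*r^5 - 2.4699*r^4 - 3.2794*r^3 + 0.4146*r^2 + 1.3452*r + 0.3481)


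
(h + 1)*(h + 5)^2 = h^3 + 11*h^2 + 35*h + 25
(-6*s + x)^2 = 36*s^2 - 12*s*x + x^2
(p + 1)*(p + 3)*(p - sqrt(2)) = p^3 - sqrt(2)*p^2 + 4*p^2 - 4*sqrt(2)*p + 3*p - 3*sqrt(2)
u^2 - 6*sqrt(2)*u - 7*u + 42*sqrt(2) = (u - 7)*(u - 6*sqrt(2))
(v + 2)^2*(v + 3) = v^3 + 7*v^2 + 16*v + 12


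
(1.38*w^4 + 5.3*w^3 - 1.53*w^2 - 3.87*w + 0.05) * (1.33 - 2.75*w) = -3.795*w^5 - 12.7396*w^4 + 11.2565*w^3 + 8.6076*w^2 - 5.2846*w + 0.0665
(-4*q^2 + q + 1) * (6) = -24*q^2 + 6*q + 6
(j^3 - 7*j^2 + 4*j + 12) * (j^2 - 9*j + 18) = j^5 - 16*j^4 + 85*j^3 - 150*j^2 - 36*j + 216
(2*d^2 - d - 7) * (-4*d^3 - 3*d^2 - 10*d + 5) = -8*d^5 - 2*d^4 + 11*d^3 + 41*d^2 + 65*d - 35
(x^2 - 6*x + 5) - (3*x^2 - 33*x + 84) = -2*x^2 + 27*x - 79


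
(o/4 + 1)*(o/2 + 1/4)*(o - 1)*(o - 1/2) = o^4/8 + 3*o^3/8 - 17*o^2/32 - 3*o/32 + 1/8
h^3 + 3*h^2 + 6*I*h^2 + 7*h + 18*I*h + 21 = (h + 3)*(h - I)*(h + 7*I)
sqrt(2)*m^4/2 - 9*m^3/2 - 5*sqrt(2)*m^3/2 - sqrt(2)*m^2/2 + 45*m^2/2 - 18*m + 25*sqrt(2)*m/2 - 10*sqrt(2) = (m - 4)*(m - 1)*(m - 5*sqrt(2))*(sqrt(2)*m/2 + 1/2)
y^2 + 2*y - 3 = (y - 1)*(y + 3)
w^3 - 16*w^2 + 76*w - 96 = (w - 8)*(w - 6)*(w - 2)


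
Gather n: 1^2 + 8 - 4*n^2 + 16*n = -4*n^2 + 16*n + 9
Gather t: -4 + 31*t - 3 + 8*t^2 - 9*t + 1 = 8*t^2 + 22*t - 6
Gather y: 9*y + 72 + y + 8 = 10*y + 80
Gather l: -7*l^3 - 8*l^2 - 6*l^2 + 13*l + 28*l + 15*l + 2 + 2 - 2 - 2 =-7*l^3 - 14*l^2 + 56*l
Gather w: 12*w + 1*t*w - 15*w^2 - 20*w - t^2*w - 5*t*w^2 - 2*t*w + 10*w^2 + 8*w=w^2*(-5*t - 5) + w*(-t^2 - t)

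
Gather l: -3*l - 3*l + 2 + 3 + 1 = 6 - 6*l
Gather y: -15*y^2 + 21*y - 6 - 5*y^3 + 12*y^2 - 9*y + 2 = -5*y^3 - 3*y^2 + 12*y - 4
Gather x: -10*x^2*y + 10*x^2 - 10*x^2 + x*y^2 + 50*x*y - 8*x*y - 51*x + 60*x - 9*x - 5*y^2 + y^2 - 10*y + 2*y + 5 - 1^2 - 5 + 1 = -10*x^2*y + x*(y^2 + 42*y) - 4*y^2 - 8*y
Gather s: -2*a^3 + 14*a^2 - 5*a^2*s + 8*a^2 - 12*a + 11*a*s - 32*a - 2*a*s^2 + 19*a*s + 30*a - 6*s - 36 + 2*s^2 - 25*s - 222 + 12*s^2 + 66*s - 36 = -2*a^3 + 22*a^2 - 14*a + s^2*(14 - 2*a) + s*(-5*a^2 + 30*a + 35) - 294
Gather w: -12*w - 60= -12*w - 60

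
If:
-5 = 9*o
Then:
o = -5/9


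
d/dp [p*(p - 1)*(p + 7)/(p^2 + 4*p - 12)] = (p^4 + 8*p^3 - 5*p^2 - 144*p + 84)/(p^4 + 8*p^3 - 8*p^2 - 96*p + 144)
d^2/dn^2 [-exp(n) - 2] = -exp(n)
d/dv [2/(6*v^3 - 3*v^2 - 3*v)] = 2*(-6*v^2 + 2*v + 1)/(3*v^2*(-2*v^2 + v + 1)^2)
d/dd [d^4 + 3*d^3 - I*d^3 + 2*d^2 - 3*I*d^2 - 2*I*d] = 4*d^3 + d^2*(9 - 3*I) + d*(4 - 6*I) - 2*I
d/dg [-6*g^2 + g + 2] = 1 - 12*g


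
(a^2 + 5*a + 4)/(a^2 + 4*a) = (a + 1)/a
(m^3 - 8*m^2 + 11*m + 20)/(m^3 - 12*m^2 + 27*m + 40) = (m - 4)/(m - 8)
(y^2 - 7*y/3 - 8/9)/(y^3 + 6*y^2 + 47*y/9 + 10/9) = (3*y - 8)/(3*y^2 + 17*y + 10)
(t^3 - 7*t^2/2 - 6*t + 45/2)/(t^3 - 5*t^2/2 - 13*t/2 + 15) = (t - 3)/(t - 2)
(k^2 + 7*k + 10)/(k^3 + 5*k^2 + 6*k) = (k + 5)/(k*(k + 3))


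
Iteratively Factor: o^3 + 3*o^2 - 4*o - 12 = (o + 2)*(o^2 + o - 6) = (o - 2)*(o + 2)*(o + 3)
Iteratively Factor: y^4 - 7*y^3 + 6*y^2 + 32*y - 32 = (y - 4)*(y^3 - 3*y^2 - 6*y + 8) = (y - 4)*(y - 1)*(y^2 - 2*y - 8) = (y - 4)*(y - 1)*(y + 2)*(y - 4)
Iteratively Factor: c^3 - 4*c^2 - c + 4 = (c - 1)*(c^2 - 3*c - 4) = (c - 4)*(c - 1)*(c + 1)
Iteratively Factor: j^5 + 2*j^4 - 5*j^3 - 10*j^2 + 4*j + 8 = (j + 2)*(j^4 - 5*j^2 + 4) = (j - 2)*(j + 2)*(j^3 + 2*j^2 - j - 2) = (j - 2)*(j + 1)*(j + 2)*(j^2 + j - 2) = (j - 2)*(j - 1)*(j + 1)*(j + 2)*(j + 2)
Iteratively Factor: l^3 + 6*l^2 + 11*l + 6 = (l + 2)*(l^2 + 4*l + 3) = (l + 2)*(l + 3)*(l + 1)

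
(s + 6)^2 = s^2 + 12*s + 36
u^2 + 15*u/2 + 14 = (u + 7/2)*(u + 4)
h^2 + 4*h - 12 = (h - 2)*(h + 6)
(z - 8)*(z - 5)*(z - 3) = z^3 - 16*z^2 + 79*z - 120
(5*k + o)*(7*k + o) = 35*k^2 + 12*k*o + o^2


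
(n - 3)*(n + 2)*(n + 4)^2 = n^4 + 7*n^3 + 2*n^2 - 64*n - 96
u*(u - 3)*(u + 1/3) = u^3 - 8*u^2/3 - u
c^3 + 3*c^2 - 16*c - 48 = (c - 4)*(c + 3)*(c + 4)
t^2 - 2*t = t*(t - 2)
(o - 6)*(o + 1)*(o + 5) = o^3 - 31*o - 30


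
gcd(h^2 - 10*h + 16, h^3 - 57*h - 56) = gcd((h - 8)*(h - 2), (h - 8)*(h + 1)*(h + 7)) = h - 8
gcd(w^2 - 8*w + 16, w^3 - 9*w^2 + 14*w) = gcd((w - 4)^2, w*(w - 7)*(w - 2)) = 1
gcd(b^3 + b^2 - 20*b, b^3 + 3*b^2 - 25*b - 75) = b + 5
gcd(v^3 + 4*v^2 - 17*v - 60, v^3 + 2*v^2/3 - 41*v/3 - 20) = v^2 - v - 12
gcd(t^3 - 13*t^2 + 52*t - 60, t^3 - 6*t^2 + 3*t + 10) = t^2 - 7*t + 10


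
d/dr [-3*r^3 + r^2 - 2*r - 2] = -9*r^2 + 2*r - 2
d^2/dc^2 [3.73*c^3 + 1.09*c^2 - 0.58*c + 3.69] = 22.38*c + 2.18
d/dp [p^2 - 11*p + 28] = 2*p - 11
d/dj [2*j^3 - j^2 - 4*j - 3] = 6*j^2 - 2*j - 4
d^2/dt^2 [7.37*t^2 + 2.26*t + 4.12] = 14.7400000000000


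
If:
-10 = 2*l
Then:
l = -5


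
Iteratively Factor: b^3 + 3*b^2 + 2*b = (b)*(b^2 + 3*b + 2) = b*(b + 1)*(b + 2)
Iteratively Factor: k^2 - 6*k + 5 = (k - 5)*(k - 1)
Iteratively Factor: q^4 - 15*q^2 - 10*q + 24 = (q - 4)*(q^3 + 4*q^2 + q - 6) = (q - 4)*(q + 2)*(q^2 + 2*q - 3) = (q - 4)*(q + 2)*(q + 3)*(q - 1)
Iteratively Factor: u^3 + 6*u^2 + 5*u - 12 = (u - 1)*(u^2 + 7*u + 12) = (u - 1)*(u + 4)*(u + 3)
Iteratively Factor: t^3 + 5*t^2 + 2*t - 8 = (t + 2)*(t^2 + 3*t - 4) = (t + 2)*(t + 4)*(t - 1)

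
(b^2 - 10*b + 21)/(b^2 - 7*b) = (b - 3)/b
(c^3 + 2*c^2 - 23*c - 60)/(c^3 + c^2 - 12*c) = (c^2 - 2*c - 15)/(c*(c - 3))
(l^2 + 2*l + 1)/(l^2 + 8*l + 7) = (l + 1)/(l + 7)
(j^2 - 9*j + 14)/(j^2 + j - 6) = (j - 7)/(j + 3)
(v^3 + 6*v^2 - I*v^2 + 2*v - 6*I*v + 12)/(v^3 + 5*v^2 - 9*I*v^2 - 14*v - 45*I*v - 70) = (v^2 + v*(6 + I) + 6*I)/(v^2 + v*(5 - 7*I) - 35*I)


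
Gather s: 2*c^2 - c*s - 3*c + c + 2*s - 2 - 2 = 2*c^2 - 2*c + s*(2 - c) - 4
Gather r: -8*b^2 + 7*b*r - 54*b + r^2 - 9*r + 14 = -8*b^2 - 54*b + r^2 + r*(7*b - 9) + 14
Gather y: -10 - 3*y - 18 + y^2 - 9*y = y^2 - 12*y - 28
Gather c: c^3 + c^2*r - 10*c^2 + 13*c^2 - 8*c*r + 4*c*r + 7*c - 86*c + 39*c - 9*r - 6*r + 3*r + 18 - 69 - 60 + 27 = c^3 + c^2*(r + 3) + c*(-4*r - 40) - 12*r - 84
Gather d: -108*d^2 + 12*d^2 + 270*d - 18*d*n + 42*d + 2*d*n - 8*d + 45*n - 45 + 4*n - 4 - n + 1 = -96*d^2 + d*(304 - 16*n) + 48*n - 48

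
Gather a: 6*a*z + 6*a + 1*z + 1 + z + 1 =a*(6*z + 6) + 2*z + 2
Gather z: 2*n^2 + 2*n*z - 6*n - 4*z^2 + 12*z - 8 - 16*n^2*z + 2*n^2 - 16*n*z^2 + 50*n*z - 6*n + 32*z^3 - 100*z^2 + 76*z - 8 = 4*n^2 - 12*n + 32*z^3 + z^2*(-16*n - 104) + z*(-16*n^2 + 52*n + 88) - 16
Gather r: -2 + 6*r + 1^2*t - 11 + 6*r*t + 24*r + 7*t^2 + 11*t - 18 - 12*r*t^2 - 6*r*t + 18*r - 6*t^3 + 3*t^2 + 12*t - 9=r*(48 - 12*t^2) - 6*t^3 + 10*t^2 + 24*t - 40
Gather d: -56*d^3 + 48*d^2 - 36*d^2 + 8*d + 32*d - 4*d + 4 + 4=-56*d^3 + 12*d^2 + 36*d + 8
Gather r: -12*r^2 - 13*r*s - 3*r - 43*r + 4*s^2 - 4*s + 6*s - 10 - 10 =-12*r^2 + r*(-13*s - 46) + 4*s^2 + 2*s - 20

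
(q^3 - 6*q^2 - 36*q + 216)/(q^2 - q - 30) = (q^2 - 36)/(q + 5)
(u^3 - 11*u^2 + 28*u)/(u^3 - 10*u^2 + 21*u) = (u - 4)/(u - 3)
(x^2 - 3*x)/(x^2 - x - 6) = x/(x + 2)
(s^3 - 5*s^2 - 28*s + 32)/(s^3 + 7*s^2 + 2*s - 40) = (s^2 - 9*s + 8)/(s^2 + 3*s - 10)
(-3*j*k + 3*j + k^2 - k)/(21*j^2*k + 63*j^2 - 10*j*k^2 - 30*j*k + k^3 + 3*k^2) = (1 - k)/(7*j*k + 21*j - k^2 - 3*k)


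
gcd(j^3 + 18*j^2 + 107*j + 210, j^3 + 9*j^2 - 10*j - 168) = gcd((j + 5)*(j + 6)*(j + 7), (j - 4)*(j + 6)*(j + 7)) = j^2 + 13*j + 42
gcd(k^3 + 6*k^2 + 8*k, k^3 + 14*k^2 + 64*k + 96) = k + 4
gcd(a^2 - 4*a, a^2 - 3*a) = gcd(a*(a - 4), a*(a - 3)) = a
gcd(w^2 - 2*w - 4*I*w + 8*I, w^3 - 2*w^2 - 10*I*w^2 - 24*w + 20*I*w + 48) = w^2 + w*(-2 - 4*I) + 8*I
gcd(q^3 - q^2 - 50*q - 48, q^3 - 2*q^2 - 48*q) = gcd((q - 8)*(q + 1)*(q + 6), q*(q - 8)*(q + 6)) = q^2 - 2*q - 48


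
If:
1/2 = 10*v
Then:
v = 1/20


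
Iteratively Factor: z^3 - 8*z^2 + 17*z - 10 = (z - 2)*(z^2 - 6*z + 5) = (z - 5)*(z - 2)*(z - 1)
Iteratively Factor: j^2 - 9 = (j - 3)*(j + 3)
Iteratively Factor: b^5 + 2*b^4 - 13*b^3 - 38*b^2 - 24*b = (b + 1)*(b^4 + b^3 - 14*b^2 - 24*b) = b*(b + 1)*(b^3 + b^2 - 14*b - 24) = b*(b + 1)*(b + 3)*(b^2 - 2*b - 8) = b*(b - 4)*(b + 1)*(b + 3)*(b + 2)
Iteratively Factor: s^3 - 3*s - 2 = (s - 2)*(s^2 + 2*s + 1) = (s - 2)*(s + 1)*(s + 1)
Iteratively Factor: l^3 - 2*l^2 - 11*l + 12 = (l - 4)*(l^2 + 2*l - 3) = (l - 4)*(l - 1)*(l + 3)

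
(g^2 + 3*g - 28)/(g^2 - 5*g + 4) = (g + 7)/(g - 1)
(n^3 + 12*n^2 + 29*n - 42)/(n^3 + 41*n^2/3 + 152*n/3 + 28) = 3*(n - 1)/(3*n + 2)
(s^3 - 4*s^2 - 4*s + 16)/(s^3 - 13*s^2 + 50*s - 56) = (s + 2)/(s - 7)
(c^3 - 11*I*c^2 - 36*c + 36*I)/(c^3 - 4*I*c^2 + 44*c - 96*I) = (c^2 - 9*I*c - 18)/(c^2 - 2*I*c + 48)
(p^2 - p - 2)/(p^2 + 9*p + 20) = (p^2 - p - 2)/(p^2 + 9*p + 20)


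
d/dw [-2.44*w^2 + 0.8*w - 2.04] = 0.8 - 4.88*w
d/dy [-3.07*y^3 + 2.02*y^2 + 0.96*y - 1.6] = -9.21*y^2 + 4.04*y + 0.96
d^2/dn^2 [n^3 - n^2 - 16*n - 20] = 6*n - 2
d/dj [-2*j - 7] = -2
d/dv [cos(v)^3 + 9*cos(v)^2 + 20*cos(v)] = (3*sin(v)^2 - 18*cos(v) - 23)*sin(v)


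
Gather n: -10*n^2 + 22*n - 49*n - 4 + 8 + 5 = -10*n^2 - 27*n + 9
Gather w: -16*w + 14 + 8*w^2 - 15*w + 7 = 8*w^2 - 31*w + 21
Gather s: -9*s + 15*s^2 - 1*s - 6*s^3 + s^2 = -6*s^3 + 16*s^2 - 10*s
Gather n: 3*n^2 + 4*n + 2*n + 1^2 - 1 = 3*n^2 + 6*n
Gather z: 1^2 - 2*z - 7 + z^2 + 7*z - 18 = z^2 + 5*z - 24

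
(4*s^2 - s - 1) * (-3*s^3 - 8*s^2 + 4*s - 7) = -12*s^5 - 29*s^4 + 27*s^3 - 24*s^2 + 3*s + 7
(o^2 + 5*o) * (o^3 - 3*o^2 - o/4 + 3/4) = o^5 + 2*o^4 - 61*o^3/4 - o^2/2 + 15*o/4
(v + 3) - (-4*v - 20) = 5*v + 23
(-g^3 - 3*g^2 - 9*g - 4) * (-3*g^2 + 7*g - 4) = 3*g^5 + 2*g^4 + 10*g^3 - 39*g^2 + 8*g + 16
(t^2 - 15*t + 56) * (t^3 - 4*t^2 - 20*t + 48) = t^5 - 19*t^4 + 96*t^3 + 124*t^2 - 1840*t + 2688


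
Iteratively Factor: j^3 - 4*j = (j)*(j^2 - 4) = j*(j - 2)*(j + 2)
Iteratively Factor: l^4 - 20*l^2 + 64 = (l - 4)*(l^3 + 4*l^2 - 4*l - 16) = (l - 4)*(l + 4)*(l^2 - 4) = (l - 4)*(l + 2)*(l + 4)*(l - 2)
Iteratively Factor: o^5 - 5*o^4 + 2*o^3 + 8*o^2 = (o)*(o^4 - 5*o^3 + 2*o^2 + 8*o) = o*(o + 1)*(o^3 - 6*o^2 + 8*o) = o*(o - 2)*(o + 1)*(o^2 - 4*o) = o^2*(o - 2)*(o + 1)*(o - 4)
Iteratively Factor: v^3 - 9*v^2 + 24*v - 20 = (v - 2)*(v^2 - 7*v + 10) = (v - 5)*(v - 2)*(v - 2)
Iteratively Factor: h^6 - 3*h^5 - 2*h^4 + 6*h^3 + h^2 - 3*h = (h - 3)*(h^5 - 2*h^3 + h) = h*(h - 3)*(h^4 - 2*h^2 + 1) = h*(h - 3)*(h - 1)*(h^3 + h^2 - h - 1) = h*(h - 3)*(h - 1)*(h + 1)*(h^2 - 1) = h*(h - 3)*(h - 1)^2*(h + 1)*(h + 1)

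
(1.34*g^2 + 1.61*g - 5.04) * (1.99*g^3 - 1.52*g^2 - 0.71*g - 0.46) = 2.6666*g^5 + 1.1671*g^4 - 13.4282*g^3 + 5.9013*g^2 + 2.8378*g + 2.3184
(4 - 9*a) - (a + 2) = 2 - 10*a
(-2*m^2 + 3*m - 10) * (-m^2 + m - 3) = 2*m^4 - 5*m^3 + 19*m^2 - 19*m + 30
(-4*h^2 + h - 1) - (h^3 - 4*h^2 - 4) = -h^3 + h + 3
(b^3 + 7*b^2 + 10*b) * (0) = 0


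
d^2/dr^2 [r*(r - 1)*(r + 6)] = 6*r + 10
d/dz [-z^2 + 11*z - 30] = 11 - 2*z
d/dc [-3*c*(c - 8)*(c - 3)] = -9*c^2 + 66*c - 72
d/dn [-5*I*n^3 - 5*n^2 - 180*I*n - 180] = -15*I*n^2 - 10*n - 180*I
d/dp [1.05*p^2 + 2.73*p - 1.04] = 2.1*p + 2.73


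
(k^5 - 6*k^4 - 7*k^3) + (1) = k^5 - 6*k^4 - 7*k^3 + 1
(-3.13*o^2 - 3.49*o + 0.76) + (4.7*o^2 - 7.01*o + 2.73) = 1.57*o^2 - 10.5*o + 3.49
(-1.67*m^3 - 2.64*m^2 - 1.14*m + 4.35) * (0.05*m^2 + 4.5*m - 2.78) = -0.0835*m^5 - 7.647*m^4 - 7.2944*m^3 + 2.4267*m^2 + 22.7442*m - 12.093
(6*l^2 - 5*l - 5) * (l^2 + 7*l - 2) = 6*l^4 + 37*l^3 - 52*l^2 - 25*l + 10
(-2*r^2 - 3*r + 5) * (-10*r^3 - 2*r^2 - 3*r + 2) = 20*r^5 + 34*r^4 - 38*r^3 - 5*r^2 - 21*r + 10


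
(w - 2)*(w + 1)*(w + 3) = w^3 + 2*w^2 - 5*w - 6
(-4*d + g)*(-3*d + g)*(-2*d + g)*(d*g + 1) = -24*d^4*g + 26*d^3*g^2 - 24*d^3 - 9*d^2*g^3 + 26*d^2*g + d*g^4 - 9*d*g^2 + g^3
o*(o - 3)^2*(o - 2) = o^4 - 8*o^3 + 21*o^2 - 18*o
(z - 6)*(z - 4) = z^2 - 10*z + 24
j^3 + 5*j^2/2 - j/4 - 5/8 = (j - 1/2)*(j + 1/2)*(j + 5/2)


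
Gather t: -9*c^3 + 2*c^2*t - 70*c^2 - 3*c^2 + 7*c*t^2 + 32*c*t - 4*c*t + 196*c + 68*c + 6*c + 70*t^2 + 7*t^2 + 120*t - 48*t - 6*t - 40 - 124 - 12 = -9*c^3 - 73*c^2 + 270*c + t^2*(7*c + 77) + t*(2*c^2 + 28*c + 66) - 176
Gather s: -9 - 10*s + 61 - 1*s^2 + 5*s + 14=-s^2 - 5*s + 66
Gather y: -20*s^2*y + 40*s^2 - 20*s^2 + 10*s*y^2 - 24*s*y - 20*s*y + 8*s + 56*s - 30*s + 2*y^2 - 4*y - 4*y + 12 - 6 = 20*s^2 + 34*s + y^2*(10*s + 2) + y*(-20*s^2 - 44*s - 8) + 6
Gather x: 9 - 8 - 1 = 0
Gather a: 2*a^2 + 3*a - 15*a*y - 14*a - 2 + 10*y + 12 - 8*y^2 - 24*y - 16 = 2*a^2 + a*(-15*y - 11) - 8*y^2 - 14*y - 6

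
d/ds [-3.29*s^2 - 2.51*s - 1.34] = -6.58*s - 2.51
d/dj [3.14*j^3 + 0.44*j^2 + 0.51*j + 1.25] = 9.42*j^2 + 0.88*j + 0.51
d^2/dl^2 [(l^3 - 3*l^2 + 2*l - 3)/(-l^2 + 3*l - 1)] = 2*(-l^3 + 9*l^2 - 24*l + 21)/(l^6 - 9*l^5 + 30*l^4 - 45*l^3 + 30*l^2 - 9*l + 1)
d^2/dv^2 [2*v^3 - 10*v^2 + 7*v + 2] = 12*v - 20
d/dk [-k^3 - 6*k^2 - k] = -3*k^2 - 12*k - 1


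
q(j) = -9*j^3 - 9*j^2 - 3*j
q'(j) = -27*j^2 - 18*j - 3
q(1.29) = -38.17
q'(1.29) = -71.15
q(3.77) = -621.47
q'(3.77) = -454.61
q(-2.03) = 44.29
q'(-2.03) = -77.72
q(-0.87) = 1.72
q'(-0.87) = -7.78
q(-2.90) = 152.51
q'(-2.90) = -177.87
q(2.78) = -271.26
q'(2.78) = -261.71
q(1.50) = -55.12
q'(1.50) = -90.75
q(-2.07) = 47.47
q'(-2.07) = -81.43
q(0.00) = 0.00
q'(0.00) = -3.00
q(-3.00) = 171.00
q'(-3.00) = -192.00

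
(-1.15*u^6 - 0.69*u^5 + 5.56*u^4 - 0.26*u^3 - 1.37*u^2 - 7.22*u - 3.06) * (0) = 0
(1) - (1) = 0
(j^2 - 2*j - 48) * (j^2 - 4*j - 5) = j^4 - 6*j^3 - 45*j^2 + 202*j + 240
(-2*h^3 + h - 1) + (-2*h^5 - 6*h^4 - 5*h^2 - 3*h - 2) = -2*h^5 - 6*h^4 - 2*h^3 - 5*h^2 - 2*h - 3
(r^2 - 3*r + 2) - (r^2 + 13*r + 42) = -16*r - 40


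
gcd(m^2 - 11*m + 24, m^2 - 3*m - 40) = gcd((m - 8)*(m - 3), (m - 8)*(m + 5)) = m - 8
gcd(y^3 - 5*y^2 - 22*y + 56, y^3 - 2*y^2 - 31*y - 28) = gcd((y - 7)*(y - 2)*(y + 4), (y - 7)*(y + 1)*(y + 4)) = y^2 - 3*y - 28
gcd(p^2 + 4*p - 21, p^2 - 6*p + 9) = p - 3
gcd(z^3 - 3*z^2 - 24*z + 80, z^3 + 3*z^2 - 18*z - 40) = z^2 + z - 20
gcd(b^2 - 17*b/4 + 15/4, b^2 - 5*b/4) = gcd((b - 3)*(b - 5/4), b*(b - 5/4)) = b - 5/4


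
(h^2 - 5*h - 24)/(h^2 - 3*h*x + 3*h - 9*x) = (8 - h)/(-h + 3*x)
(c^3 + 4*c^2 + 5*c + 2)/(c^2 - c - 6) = (c^2 + 2*c + 1)/(c - 3)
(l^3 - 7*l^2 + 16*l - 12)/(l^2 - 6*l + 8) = (l^2 - 5*l + 6)/(l - 4)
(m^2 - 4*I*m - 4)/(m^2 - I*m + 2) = (m - 2*I)/(m + I)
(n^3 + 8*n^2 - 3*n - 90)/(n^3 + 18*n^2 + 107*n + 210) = (n - 3)/(n + 7)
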